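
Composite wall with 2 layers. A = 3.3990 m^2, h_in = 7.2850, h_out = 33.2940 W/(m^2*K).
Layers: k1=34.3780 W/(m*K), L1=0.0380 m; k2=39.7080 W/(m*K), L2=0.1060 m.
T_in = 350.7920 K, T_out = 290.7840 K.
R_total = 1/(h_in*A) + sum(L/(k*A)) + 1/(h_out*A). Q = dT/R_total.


R_conv_in = 1/(7.2850*3.3990) = 0.0404
R_1 = 0.0380/(34.3780*3.3990) = 0.0003
R_2 = 0.1060/(39.7080*3.3990) = 0.0008
R_conv_out = 1/(33.2940*3.3990) = 0.0088
R_total = 0.0503 K/W
Q = 60.0080 / 0.0503 = 1192.2423 W

R_total = 0.0503 K/W, Q = 1192.2423 W


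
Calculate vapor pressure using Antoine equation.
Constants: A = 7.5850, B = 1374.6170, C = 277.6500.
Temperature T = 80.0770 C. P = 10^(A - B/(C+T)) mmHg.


C+T = 357.7270
B/(C+T) = 3.8426
log10(P) = 7.5850 - 3.8426 = 3.7424
P = 10^3.7424 = 5525.3199 mmHg

5525.3199 mmHg


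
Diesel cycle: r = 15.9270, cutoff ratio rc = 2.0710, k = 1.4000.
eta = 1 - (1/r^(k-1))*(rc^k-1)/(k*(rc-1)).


r^(k-1) = 3.0259
rc^k = 2.7711
eta = 0.6096 = 60.9634%

60.9634%


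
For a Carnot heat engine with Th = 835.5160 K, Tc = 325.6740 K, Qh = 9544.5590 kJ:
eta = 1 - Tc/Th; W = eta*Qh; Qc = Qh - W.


eta = 1 - 325.6740/835.5160 = 0.6102
W = 0.6102 * 9544.5590 = 5824.2057 kJ
Qc = 9544.5590 - 5824.2057 = 3720.3533 kJ

eta = 61.0212%, W = 5824.2057 kJ, Qc = 3720.3533 kJ


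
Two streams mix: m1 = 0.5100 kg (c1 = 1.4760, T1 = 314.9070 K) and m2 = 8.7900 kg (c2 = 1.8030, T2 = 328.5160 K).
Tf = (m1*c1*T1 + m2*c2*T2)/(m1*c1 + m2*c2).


num = 5443.4925
den = 16.6011
Tf = 327.8989 K

327.8989 K


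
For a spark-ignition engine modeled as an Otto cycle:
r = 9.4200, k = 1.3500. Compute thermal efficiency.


r^(k-1) = 2.1924
eta = 1 - 1/2.1924 = 0.5439 = 54.3877%

54.3877%


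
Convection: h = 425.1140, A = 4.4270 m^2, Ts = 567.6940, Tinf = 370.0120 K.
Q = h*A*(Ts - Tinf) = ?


dT = 197.6820 K
Q = 425.1140 * 4.4270 * 197.6820 = 372033.5067 W

372033.5067 W


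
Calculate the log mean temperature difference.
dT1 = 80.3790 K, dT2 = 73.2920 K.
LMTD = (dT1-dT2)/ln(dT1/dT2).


dT1/dT2 = 1.0967
ln(dT1/dT2) = 0.0923
LMTD = 7.0870 / 0.0923 = 76.7810 K

76.7810 K


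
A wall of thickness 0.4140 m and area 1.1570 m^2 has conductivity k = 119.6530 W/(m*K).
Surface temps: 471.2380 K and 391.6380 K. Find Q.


dT = 79.6000 K
Q = 119.6530 * 1.1570 * 79.6000 / 0.4140 = 26617.6480 W

26617.6480 W


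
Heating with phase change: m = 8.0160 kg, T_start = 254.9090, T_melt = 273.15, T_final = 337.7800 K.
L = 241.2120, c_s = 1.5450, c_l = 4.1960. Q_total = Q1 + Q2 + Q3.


Q1 (sensible, solid) = 8.0160 * 1.5450 * 18.2410 = 225.9097 kJ
Q2 (latent) = 8.0160 * 241.2120 = 1933.5554 kJ
Q3 (sensible, liquid) = 8.0160 * 4.1960 * 64.6300 = 2173.8388 kJ
Q_total = 4333.3039 kJ

4333.3039 kJ


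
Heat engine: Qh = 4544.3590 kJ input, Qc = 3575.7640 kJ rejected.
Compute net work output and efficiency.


W = 4544.3590 - 3575.7640 = 968.5950 kJ
eta = 968.5950 / 4544.3590 = 0.2131 = 21.3142%

W = 968.5950 kJ, eta = 21.3142%


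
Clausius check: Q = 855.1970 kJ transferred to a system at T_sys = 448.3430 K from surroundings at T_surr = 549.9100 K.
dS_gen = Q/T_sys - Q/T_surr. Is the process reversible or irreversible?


dS_sys = 855.1970/448.3430 = 1.9075 kJ/K
dS_surr = -855.1970/549.9100 = -1.5552 kJ/K
dS_gen = 1.9075 - 1.5552 = 0.3523 kJ/K (irreversible)

dS_gen = 0.3523 kJ/K, irreversible


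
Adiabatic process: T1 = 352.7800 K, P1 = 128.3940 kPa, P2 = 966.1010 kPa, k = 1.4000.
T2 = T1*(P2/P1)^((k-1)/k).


(k-1)/k = 0.2857
(P2/P1)^exp = 1.7800
T2 = 352.7800 * 1.7800 = 627.9516 K

627.9516 K


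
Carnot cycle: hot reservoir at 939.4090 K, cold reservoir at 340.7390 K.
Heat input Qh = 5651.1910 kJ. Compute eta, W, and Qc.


eta = 1 - 340.7390/939.4090 = 0.6373
W = 0.6373 * 5651.1910 = 3601.4116 kJ
Qc = 5651.1910 - 3601.4116 = 2049.7794 kJ

eta = 63.7284%, W = 3601.4116 kJ, Qc = 2049.7794 kJ


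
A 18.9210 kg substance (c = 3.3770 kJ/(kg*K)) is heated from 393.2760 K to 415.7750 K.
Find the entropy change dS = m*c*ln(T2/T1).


T2/T1 = 1.0572
ln(T2/T1) = 0.0556
dS = 18.9210 * 3.3770 * 0.0556 = 3.5547 kJ/K

3.5547 kJ/K


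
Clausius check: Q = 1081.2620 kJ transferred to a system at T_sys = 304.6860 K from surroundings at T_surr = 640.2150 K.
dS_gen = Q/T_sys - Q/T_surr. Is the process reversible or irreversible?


dS_sys = 1081.2620/304.6860 = 3.5488 kJ/K
dS_surr = -1081.2620/640.2150 = -1.6889 kJ/K
dS_gen = 3.5488 - 1.6889 = 1.8599 kJ/K (irreversible)

dS_gen = 1.8599 kJ/K, irreversible


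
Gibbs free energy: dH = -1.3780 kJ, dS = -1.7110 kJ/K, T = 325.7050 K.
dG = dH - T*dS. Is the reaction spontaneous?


T*dS = 325.7050 * -1.7110 = -557.2813 kJ
dG = -1.3780 + 557.2813 = 555.9033 kJ (non-spontaneous)

dG = 555.9033 kJ, non-spontaneous


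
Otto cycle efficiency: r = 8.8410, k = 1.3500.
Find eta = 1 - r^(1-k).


r^(k-1) = 2.1443
eta = 1 - 1/2.1443 = 0.5336 = 53.3637%

53.3637%


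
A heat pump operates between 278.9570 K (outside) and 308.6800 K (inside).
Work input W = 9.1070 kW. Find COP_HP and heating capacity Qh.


COP = 308.6800 / 29.7230 = 10.3852
Qh = 10.3852 * 9.1070 = 94.5782 kW

COP = 10.3852, Qh = 94.5782 kW


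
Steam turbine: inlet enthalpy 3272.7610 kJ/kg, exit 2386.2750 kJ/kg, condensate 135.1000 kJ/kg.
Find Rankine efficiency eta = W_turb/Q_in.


W = 886.4860 kJ/kg
Q_in = 3137.6610 kJ/kg
eta = 0.2825 = 28.2531%

eta = 28.2531%


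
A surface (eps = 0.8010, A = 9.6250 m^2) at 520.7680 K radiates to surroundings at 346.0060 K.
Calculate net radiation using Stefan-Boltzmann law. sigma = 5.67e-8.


T^4 = 7.3549e+10
Tsurr^4 = 1.4333e+10
Q = 0.8010 * 5.67e-8 * 9.6250 * 5.9216e+10 = 25885.4958 W

25885.4958 W


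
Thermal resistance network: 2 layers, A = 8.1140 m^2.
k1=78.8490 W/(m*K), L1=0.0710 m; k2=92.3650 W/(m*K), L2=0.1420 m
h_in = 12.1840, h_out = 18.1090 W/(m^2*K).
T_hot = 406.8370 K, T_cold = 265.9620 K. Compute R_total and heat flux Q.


R_conv_in = 1/(12.1840*8.1140) = 0.0101
R_1 = 0.0710/(78.8490*8.1140) = 0.0001
R_2 = 0.1420/(92.3650*8.1140) = 0.0002
R_conv_out = 1/(18.1090*8.1140) = 0.0068
R_total = 0.0172 K/W
Q = 140.8750 / 0.0172 = 8180.2639 W

R_total = 0.0172 K/W, Q = 8180.2639 W


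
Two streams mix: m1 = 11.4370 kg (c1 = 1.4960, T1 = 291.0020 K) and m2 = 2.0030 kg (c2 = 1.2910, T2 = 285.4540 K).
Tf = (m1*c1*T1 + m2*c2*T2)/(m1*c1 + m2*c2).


num = 5717.1198
den = 19.6956
Tf = 290.2736 K

290.2736 K


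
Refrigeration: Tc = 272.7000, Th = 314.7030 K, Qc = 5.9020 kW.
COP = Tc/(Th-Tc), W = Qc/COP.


COP = 272.7000 / 42.0030 = 6.4924
W = 5.9020 / 6.4924 = 0.9091 kW

COP = 6.4924, W = 0.9091 kW


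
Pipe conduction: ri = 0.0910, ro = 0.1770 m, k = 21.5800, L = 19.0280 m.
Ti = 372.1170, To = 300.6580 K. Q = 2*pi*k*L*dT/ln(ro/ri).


dT = 71.4590 K
ln(ro/ri) = 0.6653
Q = 2*pi*21.5800*19.0280*71.4590 / 0.6653 = 277121.5138 W

277121.5138 W


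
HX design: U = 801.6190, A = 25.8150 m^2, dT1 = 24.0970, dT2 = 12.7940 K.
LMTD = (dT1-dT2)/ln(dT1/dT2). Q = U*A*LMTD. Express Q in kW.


LMTD = 17.8531 K
Q = 801.6190 * 25.8150 * 17.8531 = 369448.5551 W = 369.4486 kW

369.4486 kW


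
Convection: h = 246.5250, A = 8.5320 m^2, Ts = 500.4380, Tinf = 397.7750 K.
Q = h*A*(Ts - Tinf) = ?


dT = 102.6630 K
Q = 246.5250 * 8.5320 * 102.6630 = 215936.3545 W

215936.3545 W


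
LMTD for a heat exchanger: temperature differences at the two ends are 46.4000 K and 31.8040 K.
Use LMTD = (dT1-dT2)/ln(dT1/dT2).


dT1/dT2 = 1.4589
ln(dT1/dT2) = 0.3777
LMTD = 14.5960 / 0.3777 = 38.6437 K

38.6437 K


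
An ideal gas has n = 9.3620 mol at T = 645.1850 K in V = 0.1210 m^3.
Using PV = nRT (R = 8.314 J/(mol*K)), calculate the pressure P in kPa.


P = nRT/V = 9.3620 * 8.314 * 645.1850 / 0.1210
= 50218.4055 / 0.1210 = 415028.1443 Pa = 415.0281 kPa

415.0281 kPa


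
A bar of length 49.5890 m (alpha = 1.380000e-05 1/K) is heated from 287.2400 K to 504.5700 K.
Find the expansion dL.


dT = 217.3300 K
dL = 1.380000e-05 * 49.5890 * 217.3300 = 0.148725 m
L_final = 49.737725 m

dL = 0.148725 m


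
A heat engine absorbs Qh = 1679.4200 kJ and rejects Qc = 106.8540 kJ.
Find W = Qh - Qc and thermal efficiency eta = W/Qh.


W = 1679.4200 - 106.8540 = 1572.5660 kJ
eta = 1572.5660 / 1679.4200 = 0.9364 = 93.6374%

W = 1572.5660 kJ, eta = 93.6374%


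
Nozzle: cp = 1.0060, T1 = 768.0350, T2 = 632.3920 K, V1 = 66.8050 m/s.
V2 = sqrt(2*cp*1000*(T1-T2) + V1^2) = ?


dT = 135.6430 K
2*cp*1000*dT = 272913.7160
V1^2 = 4462.9080
V2 = sqrt(277376.6240) = 526.6656 m/s

526.6656 m/s


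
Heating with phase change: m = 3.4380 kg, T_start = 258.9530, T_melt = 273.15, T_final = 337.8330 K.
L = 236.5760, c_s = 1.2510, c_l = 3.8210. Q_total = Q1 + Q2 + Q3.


Q1 (sensible, solid) = 3.4380 * 1.2510 * 14.1970 = 61.0604 kJ
Q2 (latent) = 3.4380 * 236.5760 = 813.3483 kJ
Q3 (sensible, liquid) = 3.4380 * 3.8210 * 64.6830 = 849.7146 kJ
Q_total = 1724.1233 kJ

1724.1233 kJ


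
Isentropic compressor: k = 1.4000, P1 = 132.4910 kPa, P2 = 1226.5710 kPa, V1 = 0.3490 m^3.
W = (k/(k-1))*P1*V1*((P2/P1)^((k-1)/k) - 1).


(k-1)/k = 0.2857
(P2/P1)^exp = 1.8886
W = 3.5000 * 132.4910 * 0.3490 * (1.8886 - 1) = 143.8123 kJ

143.8123 kJ


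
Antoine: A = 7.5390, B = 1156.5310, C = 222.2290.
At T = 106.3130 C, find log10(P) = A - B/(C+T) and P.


C+T = 328.5420
B/(C+T) = 3.5202
log10(P) = 7.5390 - 3.5202 = 4.0188
P = 10^4.0188 = 10442.5787 mmHg

10442.5787 mmHg


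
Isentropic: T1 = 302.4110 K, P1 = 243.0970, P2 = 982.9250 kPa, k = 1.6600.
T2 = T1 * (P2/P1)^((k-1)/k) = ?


(k-1)/k = 0.3976
(P2/P1)^exp = 1.7427
T2 = 302.4110 * 1.7427 = 527.0258 K

527.0258 K


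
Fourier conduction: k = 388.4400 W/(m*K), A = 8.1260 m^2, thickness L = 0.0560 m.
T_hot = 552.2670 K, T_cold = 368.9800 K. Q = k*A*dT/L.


dT = 183.2870 K
Q = 388.4400 * 8.1260 * 183.2870 / 0.0560 = 1.0331e+07 W

1.0331e+07 W


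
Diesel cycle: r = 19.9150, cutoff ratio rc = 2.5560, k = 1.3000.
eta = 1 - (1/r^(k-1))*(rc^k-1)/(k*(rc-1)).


r^(k-1) = 2.4533
rc^k = 3.3871
eta = 0.5190 = 51.8978%

51.8978%


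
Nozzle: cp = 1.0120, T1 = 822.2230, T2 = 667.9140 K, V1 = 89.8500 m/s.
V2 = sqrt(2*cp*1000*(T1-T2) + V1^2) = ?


dT = 154.3090 K
2*cp*1000*dT = 312321.4160
V1^2 = 8073.0225
V2 = sqrt(320394.4385) = 566.0340 m/s

566.0340 m/s


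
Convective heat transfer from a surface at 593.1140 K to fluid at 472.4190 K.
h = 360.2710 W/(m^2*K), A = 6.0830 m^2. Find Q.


dT = 120.6950 K
Q = 360.2710 * 6.0830 * 120.6950 = 264506.5315 W

264506.5315 W


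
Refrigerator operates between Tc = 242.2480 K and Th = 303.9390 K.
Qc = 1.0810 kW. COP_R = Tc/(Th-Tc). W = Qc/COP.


COP = 242.2480 / 61.6910 = 3.9268
W = 1.0810 / 3.9268 = 0.2753 kW

COP = 3.9268, W = 0.2753 kW


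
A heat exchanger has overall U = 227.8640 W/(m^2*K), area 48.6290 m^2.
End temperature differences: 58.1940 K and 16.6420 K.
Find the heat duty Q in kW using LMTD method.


LMTD = 33.1924 K
Q = 227.8640 * 48.6290 * 33.1924 = 367798.3527 W = 367.7984 kW

367.7984 kW


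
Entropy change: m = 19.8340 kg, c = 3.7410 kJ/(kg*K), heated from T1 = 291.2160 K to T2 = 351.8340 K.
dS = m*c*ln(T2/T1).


T2/T1 = 1.2082
ln(T2/T1) = 0.1891
dS = 19.8340 * 3.7410 * 0.1891 = 14.0306 kJ/K

14.0306 kJ/K


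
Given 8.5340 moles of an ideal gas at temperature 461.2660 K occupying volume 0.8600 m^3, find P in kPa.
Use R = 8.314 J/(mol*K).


P = nRT/V = 8.5340 * 8.314 * 461.2660 / 0.8600
= 32727.5958 / 0.8600 = 38055.3439 Pa = 38.0553 kPa

38.0553 kPa


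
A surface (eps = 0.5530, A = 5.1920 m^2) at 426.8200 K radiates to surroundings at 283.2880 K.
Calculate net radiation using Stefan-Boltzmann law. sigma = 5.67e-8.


T^4 = 3.3188e+10
Tsurr^4 = 6.4404e+09
Q = 0.5530 * 5.67e-8 * 5.1920 * 2.6747e+10 = 4354.3687 W

4354.3687 W


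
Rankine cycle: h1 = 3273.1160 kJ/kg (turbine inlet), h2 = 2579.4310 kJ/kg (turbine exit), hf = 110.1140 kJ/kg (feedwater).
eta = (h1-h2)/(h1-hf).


W = 693.6850 kJ/kg
Q_in = 3163.0020 kJ/kg
eta = 0.2193 = 21.9312%

eta = 21.9312%


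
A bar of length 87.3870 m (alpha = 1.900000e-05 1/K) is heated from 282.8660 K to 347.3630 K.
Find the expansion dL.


dT = 64.4970 K
dL = 1.900000e-05 * 87.3870 * 64.4970 = 0.107088 m
L_final = 87.494088 m

dL = 0.107088 m


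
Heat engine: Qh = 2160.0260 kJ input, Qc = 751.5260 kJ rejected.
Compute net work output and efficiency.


W = 2160.0260 - 751.5260 = 1408.5000 kJ
eta = 1408.5000 / 2160.0260 = 0.6521 = 65.2075%

W = 1408.5000 kJ, eta = 65.2075%


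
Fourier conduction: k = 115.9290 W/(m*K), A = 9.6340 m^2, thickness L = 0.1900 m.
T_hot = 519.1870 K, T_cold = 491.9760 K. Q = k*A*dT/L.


dT = 27.2110 K
Q = 115.9290 * 9.6340 * 27.2110 / 0.1900 = 159951.9846 W

159951.9846 W


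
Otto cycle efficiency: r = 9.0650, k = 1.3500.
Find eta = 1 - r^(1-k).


r^(k-1) = 2.1631
eta = 1 - 1/2.1631 = 0.5377 = 53.7703%

53.7703%


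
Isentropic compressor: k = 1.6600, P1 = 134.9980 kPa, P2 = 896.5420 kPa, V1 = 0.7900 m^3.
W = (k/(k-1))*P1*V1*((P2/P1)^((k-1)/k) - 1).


(k-1)/k = 0.3976
(P2/P1)^exp = 2.1228
W = 2.5152 * 134.9980 * 0.7900 * (2.1228 - 1) = 301.1855 kJ

301.1855 kJ


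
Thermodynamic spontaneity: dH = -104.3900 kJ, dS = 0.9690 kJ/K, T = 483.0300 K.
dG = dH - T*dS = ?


T*dS = 483.0300 * 0.9690 = 468.0561 kJ
dG = -104.3900 - 468.0561 = -572.4461 kJ (spontaneous)

dG = -572.4461 kJ, spontaneous


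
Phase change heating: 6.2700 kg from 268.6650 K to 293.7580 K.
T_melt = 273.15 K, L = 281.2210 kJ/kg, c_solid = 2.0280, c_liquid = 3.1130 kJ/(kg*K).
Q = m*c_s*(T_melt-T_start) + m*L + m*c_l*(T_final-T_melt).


Q1 (sensible, solid) = 6.2700 * 2.0280 * 4.4850 = 57.0293 kJ
Q2 (latent) = 6.2700 * 281.2210 = 1763.2557 kJ
Q3 (sensible, liquid) = 6.2700 * 3.1130 * 20.6080 = 402.2375 kJ
Q_total = 2222.5224 kJ

2222.5224 kJ


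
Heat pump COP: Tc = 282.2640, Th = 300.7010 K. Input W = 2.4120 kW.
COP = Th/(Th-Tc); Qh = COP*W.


COP = 300.7010 / 18.4370 = 16.3096
Qh = 16.3096 * 2.4120 = 39.3389 kW

COP = 16.3096, Qh = 39.3389 kW


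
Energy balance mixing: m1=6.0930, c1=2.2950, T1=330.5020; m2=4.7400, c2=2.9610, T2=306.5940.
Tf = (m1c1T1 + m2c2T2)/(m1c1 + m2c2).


num = 8924.6429
den = 28.0186
Tf = 318.5259 K

318.5259 K


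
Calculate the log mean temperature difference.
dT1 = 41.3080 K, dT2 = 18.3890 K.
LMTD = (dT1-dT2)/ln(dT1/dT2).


dT1/dT2 = 2.2463
ln(dT1/dT2) = 0.8093
LMTD = 22.9190 / 0.8093 = 28.3194 K

28.3194 K


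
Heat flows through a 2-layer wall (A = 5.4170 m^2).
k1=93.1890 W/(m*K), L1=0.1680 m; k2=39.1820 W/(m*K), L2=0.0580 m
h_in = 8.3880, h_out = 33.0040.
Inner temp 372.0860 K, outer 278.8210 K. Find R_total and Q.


R_conv_in = 1/(8.3880*5.4170) = 0.0220
R_1 = 0.1680/(93.1890*5.4170) = 0.0003
R_2 = 0.0580/(39.1820*5.4170) = 0.0003
R_conv_out = 1/(33.0040*5.4170) = 0.0056
R_total = 0.0282 K/W
Q = 93.2650 / 0.0282 = 3306.3832 W

R_total = 0.0282 K/W, Q = 3306.3832 W


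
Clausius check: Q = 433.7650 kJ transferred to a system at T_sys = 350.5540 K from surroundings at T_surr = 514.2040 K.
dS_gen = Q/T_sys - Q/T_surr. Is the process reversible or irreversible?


dS_sys = 433.7650/350.5540 = 1.2374 kJ/K
dS_surr = -433.7650/514.2040 = -0.8436 kJ/K
dS_gen = 1.2374 - 0.8436 = 0.3938 kJ/K (irreversible)

dS_gen = 0.3938 kJ/K, irreversible


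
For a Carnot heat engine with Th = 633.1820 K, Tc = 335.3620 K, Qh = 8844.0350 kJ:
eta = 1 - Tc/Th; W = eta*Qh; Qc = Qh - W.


eta = 1 - 335.3620/633.1820 = 0.4704
W = 0.4704 * 8844.0350 = 4159.8316 kJ
Qc = 8844.0350 - 4159.8316 = 4684.2034 kJ

eta = 47.0354%, W = 4159.8316 kJ, Qc = 4684.2034 kJ


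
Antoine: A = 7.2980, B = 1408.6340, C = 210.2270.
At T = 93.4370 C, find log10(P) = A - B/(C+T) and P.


C+T = 303.6640
B/(C+T) = 4.6388
log10(P) = 7.2980 - 4.6388 = 2.6592
P = 10^2.6592 = 456.2558 mmHg

456.2558 mmHg


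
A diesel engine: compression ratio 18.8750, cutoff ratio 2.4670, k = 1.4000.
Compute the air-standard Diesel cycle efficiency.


r^(k-1) = 3.2386
rc^k = 3.5403
eta = 0.6181 = 61.8084%

61.8084%


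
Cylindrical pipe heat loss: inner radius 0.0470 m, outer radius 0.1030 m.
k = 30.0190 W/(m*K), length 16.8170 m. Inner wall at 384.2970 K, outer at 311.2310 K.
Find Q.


dT = 73.0660 K
ln(ro/ri) = 0.7846
Q = 2*pi*30.0190*16.8170*73.0660 / 0.7846 = 295394.1874 W

295394.1874 W


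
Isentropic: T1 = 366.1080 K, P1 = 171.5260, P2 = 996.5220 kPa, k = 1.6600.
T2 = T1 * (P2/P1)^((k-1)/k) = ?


(k-1)/k = 0.3976
(P2/P1)^exp = 2.0129
T2 = 366.1080 * 2.0129 = 736.9375 K

736.9375 K


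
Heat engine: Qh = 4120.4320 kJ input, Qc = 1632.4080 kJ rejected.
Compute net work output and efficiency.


W = 4120.4320 - 1632.4080 = 2488.0240 kJ
eta = 2488.0240 / 4120.4320 = 0.6038 = 60.3826%

W = 2488.0240 kJ, eta = 60.3826%


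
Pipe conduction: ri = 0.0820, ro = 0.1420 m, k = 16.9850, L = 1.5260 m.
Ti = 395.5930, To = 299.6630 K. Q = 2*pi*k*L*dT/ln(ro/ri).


dT = 95.9300 K
ln(ro/ri) = 0.5491
Q = 2*pi*16.9850*1.5260*95.9300 / 0.5491 = 28450.9503 W

28450.9503 W


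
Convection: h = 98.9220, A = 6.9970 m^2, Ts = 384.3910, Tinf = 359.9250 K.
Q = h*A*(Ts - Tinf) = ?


dT = 24.4660 K
Q = 98.9220 * 6.9970 * 24.4660 = 16934.3189 W

16934.3189 W


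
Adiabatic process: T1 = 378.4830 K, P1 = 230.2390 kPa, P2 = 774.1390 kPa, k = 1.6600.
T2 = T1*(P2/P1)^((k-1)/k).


(k-1)/k = 0.3976
(P2/P1)^exp = 1.6195
T2 = 378.4830 * 1.6195 = 612.9618 K

612.9618 K


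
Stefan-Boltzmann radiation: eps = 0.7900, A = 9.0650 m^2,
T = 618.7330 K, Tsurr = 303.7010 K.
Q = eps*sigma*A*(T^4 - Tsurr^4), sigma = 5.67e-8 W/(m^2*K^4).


T^4 = 1.4656e+11
Tsurr^4 = 8.5072e+09
Q = 0.7900 * 5.67e-8 * 9.0650 * 1.3805e+11 = 56055.8322 W

56055.8322 W


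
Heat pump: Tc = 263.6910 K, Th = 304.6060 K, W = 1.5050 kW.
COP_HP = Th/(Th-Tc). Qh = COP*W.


COP = 304.6060 / 40.9150 = 7.4448
Qh = 7.4448 * 1.5050 = 11.2045 kW

COP = 7.4448, Qh = 11.2045 kW


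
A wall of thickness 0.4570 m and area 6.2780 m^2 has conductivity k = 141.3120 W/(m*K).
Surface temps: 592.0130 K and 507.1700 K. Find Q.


dT = 84.8430 K
Q = 141.3120 * 6.2780 * 84.8430 / 0.4570 = 164702.4922 W

164702.4922 W


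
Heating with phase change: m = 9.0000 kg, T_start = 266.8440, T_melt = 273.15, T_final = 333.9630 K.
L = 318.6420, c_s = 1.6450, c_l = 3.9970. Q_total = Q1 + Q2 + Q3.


Q1 (sensible, solid) = 9.0000 * 1.6450 * 6.3060 = 93.3603 kJ
Q2 (latent) = 9.0000 * 318.6420 = 2867.7780 kJ
Q3 (sensible, liquid) = 9.0000 * 3.9970 * 60.8130 = 2187.6260 kJ
Q_total = 5148.7644 kJ

5148.7644 kJ


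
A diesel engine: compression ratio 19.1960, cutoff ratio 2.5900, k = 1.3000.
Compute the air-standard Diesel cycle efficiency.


r^(k-1) = 2.4264
rc^k = 3.4458
eta = 0.5123 = 51.2340%

51.2340%


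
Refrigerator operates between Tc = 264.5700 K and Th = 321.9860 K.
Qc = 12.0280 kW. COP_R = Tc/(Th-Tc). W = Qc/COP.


COP = 264.5700 / 57.4160 = 4.6079
W = 12.0280 / 4.6079 = 2.6103 kW

COP = 4.6079, W = 2.6103 kW


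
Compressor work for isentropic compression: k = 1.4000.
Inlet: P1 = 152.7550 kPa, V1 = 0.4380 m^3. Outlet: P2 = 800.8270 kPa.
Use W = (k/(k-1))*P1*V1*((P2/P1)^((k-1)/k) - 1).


(k-1)/k = 0.2857
(P2/P1)^exp = 1.6054
W = 3.5000 * 152.7550 * 0.4380 * (1.6054 - 1) = 141.7690 kJ

141.7690 kJ


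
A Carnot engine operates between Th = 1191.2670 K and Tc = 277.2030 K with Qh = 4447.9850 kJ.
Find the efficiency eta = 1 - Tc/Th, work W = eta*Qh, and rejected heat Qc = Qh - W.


eta = 1 - 277.2030/1191.2670 = 0.7673
W = 0.7673 * 4447.9850 = 3412.9569 kJ
Qc = 4447.9850 - 3412.9569 = 1035.0281 kJ

eta = 76.7304%, W = 3412.9569 kJ, Qc = 1035.0281 kJ


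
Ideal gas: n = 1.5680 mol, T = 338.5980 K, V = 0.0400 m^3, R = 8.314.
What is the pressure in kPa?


P = nRT/V = 1.5680 * 8.314 * 338.5980 / 0.0400
= 4414.0827 / 0.0400 = 110352.0679 Pa = 110.3521 kPa

110.3521 kPa


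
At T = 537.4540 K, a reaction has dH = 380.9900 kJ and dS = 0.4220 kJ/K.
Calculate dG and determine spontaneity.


T*dS = 537.4540 * 0.4220 = 226.8056 kJ
dG = 380.9900 - 226.8056 = 154.1844 kJ (non-spontaneous)

dG = 154.1844 kJ, non-spontaneous


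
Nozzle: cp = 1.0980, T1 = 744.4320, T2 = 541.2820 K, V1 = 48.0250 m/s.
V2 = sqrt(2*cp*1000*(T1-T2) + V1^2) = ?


dT = 203.1500 K
2*cp*1000*dT = 446117.4000
V1^2 = 2306.4006
V2 = sqrt(448423.8006) = 669.6445 m/s

669.6445 m/s


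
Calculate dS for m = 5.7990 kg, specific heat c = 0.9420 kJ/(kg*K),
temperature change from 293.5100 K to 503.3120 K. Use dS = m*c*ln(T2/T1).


T2/T1 = 1.7148
ln(T2/T1) = 0.5393
dS = 5.7990 * 0.9420 * 0.5393 = 2.9460 kJ/K

2.9460 kJ/K


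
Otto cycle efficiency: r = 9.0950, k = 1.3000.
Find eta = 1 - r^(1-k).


r^(k-1) = 1.9393
eta = 1 - 1/1.9393 = 0.4843 = 48.4345%

48.4345%


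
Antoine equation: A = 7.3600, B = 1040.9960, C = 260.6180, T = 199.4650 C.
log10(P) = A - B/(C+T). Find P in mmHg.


C+T = 460.0830
B/(C+T) = 2.2626
log10(P) = 7.3600 - 2.2626 = 5.0974
P = 10^5.0974 = 125133.4660 mmHg

125133.4660 mmHg


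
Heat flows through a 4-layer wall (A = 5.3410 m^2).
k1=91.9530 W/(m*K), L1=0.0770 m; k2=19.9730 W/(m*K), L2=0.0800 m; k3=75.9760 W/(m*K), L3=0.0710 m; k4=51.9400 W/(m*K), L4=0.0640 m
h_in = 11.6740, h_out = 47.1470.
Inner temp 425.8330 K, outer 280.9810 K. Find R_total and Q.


R_conv_in = 1/(11.6740*5.3410) = 0.0160
R_1 = 0.0770/(91.9530*5.3410) = 0.0002
R_2 = 0.0800/(19.9730*5.3410) = 0.0007
R_3 = 0.0710/(75.9760*5.3410) = 0.0002
R_4 = 0.0640/(51.9400*5.3410) = 0.0002
R_conv_out = 1/(47.1470*5.3410) = 0.0040
R_total = 0.0213 K/W
Q = 144.8520 / 0.0213 = 6793.5832 W

R_total = 0.0213 K/W, Q = 6793.5832 W


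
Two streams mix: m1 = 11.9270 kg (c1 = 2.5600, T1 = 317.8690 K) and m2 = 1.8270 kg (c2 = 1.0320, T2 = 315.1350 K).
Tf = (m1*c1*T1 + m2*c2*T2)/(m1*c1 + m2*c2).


num = 10299.7080
den = 32.4186
Tf = 317.7100 K

317.7100 K


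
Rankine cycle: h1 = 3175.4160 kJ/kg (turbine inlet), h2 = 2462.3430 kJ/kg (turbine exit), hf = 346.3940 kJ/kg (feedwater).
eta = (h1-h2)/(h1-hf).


W = 713.0730 kJ/kg
Q_in = 2829.0220 kJ/kg
eta = 0.2521 = 25.2056%

eta = 25.2056%


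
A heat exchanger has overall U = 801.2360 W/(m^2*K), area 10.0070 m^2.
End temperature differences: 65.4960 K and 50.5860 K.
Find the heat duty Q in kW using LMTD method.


LMTD = 57.7204 K
Q = 801.2360 * 10.0070 * 57.7204 = 462800.3655 W = 462.8004 kW

462.8004 kW


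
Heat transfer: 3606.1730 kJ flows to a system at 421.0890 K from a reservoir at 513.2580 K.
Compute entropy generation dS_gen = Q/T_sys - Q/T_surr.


dS_sys = 3606.1730/421.0890 = 8.5639 kJ/K
dS_surr = -3606.1730/513.2580 = -7.0260 kJ/K
dS_gen = 8.5639 - 7.0260 = 1.5379 kJ/K (irreversible)

dS_gen = 1.5379 kJ/K, irreversible


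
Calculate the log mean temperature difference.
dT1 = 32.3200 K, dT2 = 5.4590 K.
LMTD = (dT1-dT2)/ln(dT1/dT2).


dT1/dT2 = 5.9205
ln(dT1/dT2) = 1.7784
LMTD = 26.8610 / 1.7784 = 15.1039 K

15.1039 K


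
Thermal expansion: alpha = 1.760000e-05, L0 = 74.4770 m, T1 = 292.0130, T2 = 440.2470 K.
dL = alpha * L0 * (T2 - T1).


dT = 148.2340 K
dL = 1.760000e-05 * 74.4770 * 148.2340 = 0.194304 m
L_final = 74.671304 m

dL = 0.194304 m


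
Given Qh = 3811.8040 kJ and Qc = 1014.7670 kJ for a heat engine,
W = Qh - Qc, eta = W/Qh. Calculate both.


W = 3811.8040 - 1014.7670 = 2797.0370 kJ
eta = 2797.0370 / 3811.8040 = 0.7338 = 73.3783%

W = 2797.0370 kJ, eta = 73.3783%


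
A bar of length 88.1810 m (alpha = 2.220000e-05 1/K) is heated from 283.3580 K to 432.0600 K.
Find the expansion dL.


dT = 148.7020 K
dL = 2.220000e-05 * 88.1810 * 148.7020 = 0.291102 m
L_final = 88.472102 m

dL = 0.291102 m


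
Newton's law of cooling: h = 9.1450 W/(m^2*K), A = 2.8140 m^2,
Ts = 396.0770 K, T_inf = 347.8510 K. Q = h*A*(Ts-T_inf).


dT = 48.2260 K
Q = 9.1450 * 2.8140 * 48.2260 = 1241.0493 W

1241.0493 W


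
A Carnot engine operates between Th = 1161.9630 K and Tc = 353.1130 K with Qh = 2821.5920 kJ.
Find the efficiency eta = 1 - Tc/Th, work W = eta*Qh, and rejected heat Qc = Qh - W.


eta = 1 - 353.1130/1161.9630 = 0.6961
W = 0.6961 * 2821.5920 = 1964.1285 kJ
Qc = 2821.5920 - 1964.1285 = 857.4635 kJ

eta = 69.6107%, W = 1964.1285 kJ, Qc = 857.4635 kJ


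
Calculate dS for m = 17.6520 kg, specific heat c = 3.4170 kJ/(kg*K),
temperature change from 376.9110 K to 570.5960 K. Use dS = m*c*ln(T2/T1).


T2/T1 = 1.5139
ln(T2/T1) = 0.4147
dS = 17.6520 * 3.4170 * 0.4147 = 25.0117 kJ/K

25.0117 kJ/K


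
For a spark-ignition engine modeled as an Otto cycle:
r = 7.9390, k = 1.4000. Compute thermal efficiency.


r^(k-1) = 2.2904
eta = 1 - 1/2.2904 = 0.5634 = 56.3390%

56.3390%


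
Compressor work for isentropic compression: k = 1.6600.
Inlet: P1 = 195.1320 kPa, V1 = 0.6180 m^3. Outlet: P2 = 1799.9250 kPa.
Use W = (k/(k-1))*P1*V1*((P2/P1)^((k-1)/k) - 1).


(k-1)/k = 0.3976
(P2/P1)^exp = 2.4191
W = 2.5152 * 195.1320 * 0.6180 * (2.4191 - 1) = 430.4072 kJ

430.4072 kJ


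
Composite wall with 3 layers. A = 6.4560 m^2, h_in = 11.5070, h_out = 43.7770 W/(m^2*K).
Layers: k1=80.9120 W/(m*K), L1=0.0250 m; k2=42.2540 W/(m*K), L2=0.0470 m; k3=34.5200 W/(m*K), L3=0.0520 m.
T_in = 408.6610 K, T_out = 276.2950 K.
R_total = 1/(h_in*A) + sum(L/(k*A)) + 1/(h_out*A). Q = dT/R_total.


R_conv_in = 1/(11.5070*6.4560) = 0.0135
R_1 = 0.0250/(80.9120*6.4560) = 4.7859e-05
R_2 = 0.0470/(42.2540*6.4560) = 0.0002
R_3 = 0.0520/(34.5200*6.4560) = 0.0002
R_conv_out = 1/(43.7770*6.4560) = 0.0035
R_total = 0.0175 K/W
Q = 132.3660 / 0.0175 = 7584.2902 W

R_total = 0.0175 K/W, Q = 7584.2902 W


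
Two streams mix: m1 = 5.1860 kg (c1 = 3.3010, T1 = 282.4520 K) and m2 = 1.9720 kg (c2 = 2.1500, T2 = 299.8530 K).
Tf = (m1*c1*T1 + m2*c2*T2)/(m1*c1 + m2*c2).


num = 6106.6086
den = 21.3588
Tf = 285.9062 K

285.9062 K


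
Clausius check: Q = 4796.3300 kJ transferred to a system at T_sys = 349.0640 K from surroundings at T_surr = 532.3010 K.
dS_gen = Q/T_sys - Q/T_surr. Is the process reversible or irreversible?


dS_sys = 4796.3300/349.0640 = 13.7405 kJ/K
dS_surr = -4796.3300/532.3010 = -9.0106 kJ/K
dS_gen = 13.7405 - 9.0106 = 4.7300 kJ/K (irreversible)

dS_gen = 4.7300 kJ/K, irreversible


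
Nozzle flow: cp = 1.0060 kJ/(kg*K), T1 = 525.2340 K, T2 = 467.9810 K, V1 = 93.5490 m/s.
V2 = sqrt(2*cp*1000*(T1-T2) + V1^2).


dT = 57.2530 K
2*cp*1000*dT = 115193.0360
V1^2 = 8751.4154
V2 = sqrt(123944.4514) = 352.0575 m/s

352.0575 m/s


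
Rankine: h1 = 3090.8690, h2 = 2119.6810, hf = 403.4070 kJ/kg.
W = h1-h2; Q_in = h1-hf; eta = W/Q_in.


W = 971.1880 kJ/kg
Q_in = 2687.4620 kJ/kg
eta = 0.3614 = 36.1377%

eta = 36.1377%


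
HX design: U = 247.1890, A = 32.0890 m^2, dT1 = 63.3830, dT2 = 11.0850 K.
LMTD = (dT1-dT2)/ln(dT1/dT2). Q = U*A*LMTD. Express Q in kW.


LMTD = 29.9942 K
Q = 247.1890 * 32.0890 * 29.9942 = 237915.5543 W = 237.9156 kW

237.9156 kW


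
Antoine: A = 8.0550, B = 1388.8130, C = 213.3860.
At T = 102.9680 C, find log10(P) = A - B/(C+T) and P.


C+T = 316.3540
B/(C+T) = 4.3901
log10(P) = 8.0550 - 4.3901 = 3.6649
P = 10^3.6649 = 4623.1728 mmHg

4623.1728 mmHg


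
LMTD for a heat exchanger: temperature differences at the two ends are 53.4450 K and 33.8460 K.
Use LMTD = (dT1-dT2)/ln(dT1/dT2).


dT1/dT2 = 1.5791
ln(dT1/dT2) = 0.4568
LMTD = 19.5990 / 0.4568 = 42.9020 K

42.9020 K


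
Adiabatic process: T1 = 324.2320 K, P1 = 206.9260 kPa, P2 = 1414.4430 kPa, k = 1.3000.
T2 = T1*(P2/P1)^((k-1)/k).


(k-1)/k = 0.2308
(P2/P1)^exp = 1.5583
T2 = 324.2320 * 1.5583 = 505.2371 K

505.2371 K


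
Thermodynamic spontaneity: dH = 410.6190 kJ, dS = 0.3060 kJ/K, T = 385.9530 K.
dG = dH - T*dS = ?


T*dS = 385.9530 * 0.3060 = 118.1016 kJ
dG = 410.6190 - 118.1016 = 292.5174 kJ (non-spontaneous)

dG = 292.5174 kJ, non-spontaneous


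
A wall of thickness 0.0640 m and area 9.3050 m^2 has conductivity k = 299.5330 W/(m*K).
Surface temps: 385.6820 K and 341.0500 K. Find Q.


dT = 44.6320 K
Q = 299.5330 * 9.3050 * 44.6320 / 0.0640 = 1943691.9148 W

1943691.9148 W


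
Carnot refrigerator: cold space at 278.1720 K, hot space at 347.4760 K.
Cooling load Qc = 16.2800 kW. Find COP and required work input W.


COP = 278.1720 / 69.3040 = 4.0138
W = 16.2800 / 4.0138 = 4.0560 kW

COP = 4.0138, W = 4.0560 kW


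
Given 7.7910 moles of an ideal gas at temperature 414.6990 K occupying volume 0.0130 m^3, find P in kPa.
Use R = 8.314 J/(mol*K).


P = nRT/V = 7.7910 * 8.314 * 414.6990 / 0.0130
= 26861.8681 / 0.0130 = 2066297.5480 Pa = 2066.2975 kPa

2066.2975 kPa


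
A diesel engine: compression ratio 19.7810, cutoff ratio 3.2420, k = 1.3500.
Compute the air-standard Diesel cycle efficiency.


r^(k-1) = 2.8424
rc^k = 4.8933
eta = 0.5475 = 54.7461%

54.7461%


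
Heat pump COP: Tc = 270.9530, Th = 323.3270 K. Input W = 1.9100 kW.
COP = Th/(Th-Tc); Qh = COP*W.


COP = 323.3270 / 52.3740 = 6.1734
Qh = 6.1734 * 1.9100 = 11.7912 kW

COP = 6.1734, Qh = 11.7912 kW


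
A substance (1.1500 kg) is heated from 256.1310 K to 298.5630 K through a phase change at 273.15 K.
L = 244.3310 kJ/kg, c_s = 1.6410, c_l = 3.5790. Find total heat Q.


Q1 (sensible, solid) = 1.1500 * 1.6410 * 17.0190 = 32.1174 kJ
Q2 (latent) = 1.1500 * 244.3310 = 280.9806 kJ
Q3 (sensible, liquid) = 1.1500 * 3.5790 * 25.4130 = 104.5961 kJ
Q_total = 417.6942 kJ

417.6942 kJ


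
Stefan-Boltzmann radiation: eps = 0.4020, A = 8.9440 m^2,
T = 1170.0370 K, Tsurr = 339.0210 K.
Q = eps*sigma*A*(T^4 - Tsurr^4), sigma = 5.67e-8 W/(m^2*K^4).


T^4 = 1.8741e+12
Tsurr^4 = 1.3210e+10
Q = 0.4020 * 5.67e-8 * 8.9440 * 1.8609e+12 = 379373.7181 W

379373.7181 W


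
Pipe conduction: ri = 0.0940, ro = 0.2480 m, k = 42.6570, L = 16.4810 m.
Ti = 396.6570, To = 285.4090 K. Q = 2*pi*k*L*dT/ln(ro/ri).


dT = 111.2480 K
ln(ro/ri) = 0.9701
Q = 2*pi*42.6570*16.4810*111.2480 / 0.9701 = 506540.5755 W

506540.5755 W


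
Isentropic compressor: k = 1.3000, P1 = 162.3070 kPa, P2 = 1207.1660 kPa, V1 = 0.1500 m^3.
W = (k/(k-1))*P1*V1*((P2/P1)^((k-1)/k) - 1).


(k-1)/k = 0.2308
(P2/P1)^exp = 1.5889
W = 4.3333 * 162.3070 * 0.1500 * (1.5889 - 1) = 62.1297 kJ

62.1297 kJ


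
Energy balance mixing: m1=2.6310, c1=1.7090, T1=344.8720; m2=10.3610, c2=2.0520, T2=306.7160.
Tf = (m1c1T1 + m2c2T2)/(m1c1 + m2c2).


num = 8071.6942
den = 25.7572
Tf = 313.3768 K

313.3768 K


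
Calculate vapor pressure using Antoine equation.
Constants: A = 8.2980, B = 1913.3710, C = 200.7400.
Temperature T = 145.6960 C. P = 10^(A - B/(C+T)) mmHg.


C+T = 346.4360
B/(C+T) = 5.5230
log10(P) = 8.2980 - 5.5230 = 2.7750
P = 10^2.7750 = 595.6425 mmHg

595.6425 mmHg


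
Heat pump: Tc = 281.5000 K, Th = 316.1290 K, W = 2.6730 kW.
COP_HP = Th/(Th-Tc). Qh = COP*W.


COP = 316.1290 / 34.6290 = 9.1290
Qh = 9.1290 * 2.6730 = 24.4019 kW

COP = 9.1290, Qh = 24.4019 kW


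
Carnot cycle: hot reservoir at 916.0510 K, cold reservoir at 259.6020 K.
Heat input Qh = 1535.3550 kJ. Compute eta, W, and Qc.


eta = 1 - 259.6020/916.0510 = 0.7166
W = 0.7166 * 1535.3550 = 1100.2469 kJ
Qc = 1535.3550 - 1100.2469 = 435.1081 kJ

eta = 71.6607%, W = 1100.2469 kJ, Qc = 435.1081 kJ


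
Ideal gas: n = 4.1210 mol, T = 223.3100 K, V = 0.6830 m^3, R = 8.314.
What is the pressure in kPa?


P = nRT/V = 4.1210 * 8.314 * 223.3100 / 0.6830
= 7651.0459 / 0.6830 = 11202.1170 Pa = 11.2021 kPa

11.2021 kPa


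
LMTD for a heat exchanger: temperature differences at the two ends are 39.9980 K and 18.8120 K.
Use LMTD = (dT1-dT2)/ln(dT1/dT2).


dT1/dT2 = 2.1262
ln(dT1/dT2) = 0.7543
LMTD = 21.1860 / 0.7543 = 28.0857 K

28.0857 K


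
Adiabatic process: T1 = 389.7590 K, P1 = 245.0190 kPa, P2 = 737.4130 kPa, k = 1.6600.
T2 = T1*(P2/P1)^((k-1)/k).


(k-1)/k = 0.3976
(P2/P1)^exp = 1.5497
T2 = 389.7590 * 1.5497 = 604.0147 K

604.0147 K


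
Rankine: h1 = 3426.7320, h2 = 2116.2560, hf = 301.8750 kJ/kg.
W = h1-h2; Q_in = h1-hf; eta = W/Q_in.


W = 1310.4760 kJ/kg
Q_in = 3124.8570 kJ/kg
eta = 0.4194 = 41.9372%

eta = 41.9372%


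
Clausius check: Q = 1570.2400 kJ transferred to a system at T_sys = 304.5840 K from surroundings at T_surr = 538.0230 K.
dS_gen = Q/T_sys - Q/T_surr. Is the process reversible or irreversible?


dS_sys = 1570.2400/304.5840 = 5.1554 kJ/K
dS_surr = -1570.2400/538.0230 = -2.9185 kJ/K
dS_gen = 5.1554 - 2.9185 = 2.2368 kJ/K (irreversible)

dS_gen = 2.2368 kJ/K, irreversible


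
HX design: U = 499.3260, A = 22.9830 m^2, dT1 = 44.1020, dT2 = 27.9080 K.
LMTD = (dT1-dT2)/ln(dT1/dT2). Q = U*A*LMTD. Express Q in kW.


LMTD = 35.3896 K
Q = 499.3260 * 22.9830 * 35.3896 = 406131.6631 W = 406.1317 kW

406.1317 kW


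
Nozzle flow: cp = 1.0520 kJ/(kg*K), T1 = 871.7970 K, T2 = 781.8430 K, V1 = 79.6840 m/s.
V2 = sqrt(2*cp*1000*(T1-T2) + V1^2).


dT = 89.9540 K
2*cp*1000*dT = 189263.2160
V1^2 = 6349.5399
V2 = sqrt(195612.7559) = 442.2813 m/s

442.2813 m/s


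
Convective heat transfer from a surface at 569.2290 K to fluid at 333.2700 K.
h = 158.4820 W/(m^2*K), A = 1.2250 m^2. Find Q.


dT = 235.9590 K
Q = 158.4820 * 1.2250 * 235.9590 = 45809.1864 W

45809.1864 W


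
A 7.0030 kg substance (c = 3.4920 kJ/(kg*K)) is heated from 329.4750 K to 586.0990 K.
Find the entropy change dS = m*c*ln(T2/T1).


T2/T1 = 1.7789
ln(T2/T1) = 0.5760
dS = 7.0030 * 3.4920 * 0.5760 = 14.0855 kJ/K

14.0855 kJ/K


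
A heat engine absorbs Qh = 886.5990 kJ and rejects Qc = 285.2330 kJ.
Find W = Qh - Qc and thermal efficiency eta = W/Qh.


W = 886.5990 - 285.2330 = 601.3660 kJ
eta = 601.3660 / 886.5990 = 0.6783 = 67.8284%

W = 601.3660 kJ, eta = 67.8284%


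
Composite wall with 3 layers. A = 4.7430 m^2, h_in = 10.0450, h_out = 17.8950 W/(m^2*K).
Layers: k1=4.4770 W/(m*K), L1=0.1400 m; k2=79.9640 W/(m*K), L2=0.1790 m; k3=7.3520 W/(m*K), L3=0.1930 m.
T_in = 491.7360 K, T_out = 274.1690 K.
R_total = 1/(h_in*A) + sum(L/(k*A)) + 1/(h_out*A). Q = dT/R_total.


R_conv_in = 1/(10.0450*4.7430) = 0.0210
R_1 = 0.1400/(4.4770*4.7430) = 0.0066
R_2 = 0.1790/(79.9640*4.7430) = 0.0005
R_3 = 0.1930/(7.3520*4.7430) = 0.0055
R_conv_out = 1/(17.8950*4.7430) = 0.0118
R_total = 0.0454 K/W
Q = 217.5670 / 0.0454 = 4795.2944 W

R_total = 0.0454 K/W, Q = 4795.2944 W


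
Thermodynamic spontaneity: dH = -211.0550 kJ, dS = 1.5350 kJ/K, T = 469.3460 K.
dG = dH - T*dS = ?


T*dS = 469.3460 * 1.5350 = 720.4461 kJ
dG = -211.0550 - 720.4461 = -931.5011 kJ (spontaneous)

dG = -931.5011 kJ, spontaneous


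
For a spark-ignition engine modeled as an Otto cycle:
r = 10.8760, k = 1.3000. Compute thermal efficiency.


r^(k-1) = 2.0462
eta = 1 - 1/2.0462 = 0.5113 = 51.1281%

51.1281%


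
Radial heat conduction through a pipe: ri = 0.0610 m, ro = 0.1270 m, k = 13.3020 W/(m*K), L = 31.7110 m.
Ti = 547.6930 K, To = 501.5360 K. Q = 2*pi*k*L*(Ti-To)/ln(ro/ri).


dT = 46.1570 K
ln(ro/ri) = 0.7333
Q = 2*pi*13.3020*31.7110*46.1570 / 0.7333 = 166822.5700 W

166822.5700 W


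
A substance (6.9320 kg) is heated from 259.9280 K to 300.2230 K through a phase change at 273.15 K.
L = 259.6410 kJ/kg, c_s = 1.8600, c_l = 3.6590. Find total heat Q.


Q1 (sensible, solid) = 6.9320 * 1.8600 * 13.2220 = 170.4781 kJ
Q2 (latent) = 6.9320 * 259.6410 = 1799.8314 kJ
Q3 (sensible, liquid) = 6.9320 * 3.6590 * 27.0730 = 686.6847 kJ
Q_total = 2656.9942 kJ

2656.9942 kJ


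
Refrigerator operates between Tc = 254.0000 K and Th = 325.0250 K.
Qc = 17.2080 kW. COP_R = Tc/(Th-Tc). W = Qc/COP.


COP = 254.0000 / 71.0250 = 3.5762
W = 17.2080 / 3.5762 = 4.8118 kW

COP = 3.5762, W = 4.8118 kW


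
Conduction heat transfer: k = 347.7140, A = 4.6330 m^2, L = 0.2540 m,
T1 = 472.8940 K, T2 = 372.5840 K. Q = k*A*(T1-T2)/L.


dT = 100.3100 K
Q = 347.7140 * 4.6330 * 100.3100 / 0.2540 = 636201.9428 W

636201.9428 W


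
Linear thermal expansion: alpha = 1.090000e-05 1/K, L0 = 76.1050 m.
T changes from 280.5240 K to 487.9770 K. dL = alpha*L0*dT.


dT = 207.4530 K
dL = 1.090000e-05 * 76.1050 * 207.4530 = 0.172091 m
L_final = 76.277091 m

dL = 0.172091 m


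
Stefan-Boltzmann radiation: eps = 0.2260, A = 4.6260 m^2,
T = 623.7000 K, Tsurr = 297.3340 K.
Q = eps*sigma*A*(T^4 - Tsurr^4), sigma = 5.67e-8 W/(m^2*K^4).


T^4 = 1.5132e+11
Tsurr^4 = 7.8159e+09
Q = 0.2260 * 5.67e-8 * 4.6260 * 1.4351e+11 = 8506.8442 W

8506.8442 W


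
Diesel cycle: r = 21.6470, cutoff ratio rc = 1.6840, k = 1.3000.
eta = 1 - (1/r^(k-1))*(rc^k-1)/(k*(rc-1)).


r^(k-1) = 2.5155
rc^k = 1.9690
eta = 0.5668 = 56.6786%

56.6786%


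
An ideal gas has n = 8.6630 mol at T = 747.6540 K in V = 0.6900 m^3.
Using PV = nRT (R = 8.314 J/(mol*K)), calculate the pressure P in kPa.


P = nRT/V = 8.6630 * 8.314 * 747.6540 / 0.6900
= 53849.1678 / 0.6900 = 78042.2721 Pa = 78.0423 kPa

78.0423 kPa


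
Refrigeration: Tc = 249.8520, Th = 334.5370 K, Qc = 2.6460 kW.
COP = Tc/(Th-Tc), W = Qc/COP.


COP = 249.8520 / 84.6850 = 2.9504
W = 2.6460 / 2.9504 = 0.8968 kW

COP = 2.9504, W = 0.8968 kW


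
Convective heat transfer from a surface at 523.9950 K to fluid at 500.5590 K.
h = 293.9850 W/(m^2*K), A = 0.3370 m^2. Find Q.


dT = 23.4360 K
Q = 293.9850 * 0.3370 * 23.4360 = 2321.8735 W

2321.8735 W


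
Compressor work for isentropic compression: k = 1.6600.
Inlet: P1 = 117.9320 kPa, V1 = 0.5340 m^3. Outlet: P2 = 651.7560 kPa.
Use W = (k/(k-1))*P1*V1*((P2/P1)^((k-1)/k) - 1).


(k-1)/k = 0.3976
(P2/P1)^exp = 1.9733
W = 2.5152 * 117.9320 * 0.5340 * (1.9733 - 1) = 154.1637 kJ

154.1637 kJ


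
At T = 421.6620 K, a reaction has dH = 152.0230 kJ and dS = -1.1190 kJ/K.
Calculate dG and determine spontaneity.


T*dS = 421.6620 * -1.1190 = -471.8398 kJ
dG = 152.0230 + 471.8398 = 623.8628 kJ (non-spontaneous)

dG = 623.8628 kJ, non-spontaneous


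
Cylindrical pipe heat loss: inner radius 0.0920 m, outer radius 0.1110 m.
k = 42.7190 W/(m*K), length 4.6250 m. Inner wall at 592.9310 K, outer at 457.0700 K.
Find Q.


dT = 135.8610 K
ln(ro/ri) = 0.1877
Q = 2*pi*42.7190*4.6250*135.8610 / 0.1877 = 898352.7866 W

898352.7866 W


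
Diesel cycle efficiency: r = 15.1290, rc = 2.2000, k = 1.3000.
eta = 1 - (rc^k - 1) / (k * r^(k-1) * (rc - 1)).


r^(k-1) = 2.2591
rc^k = 2.7871
eta = 0.4929 = 49.2920%

49.2920%


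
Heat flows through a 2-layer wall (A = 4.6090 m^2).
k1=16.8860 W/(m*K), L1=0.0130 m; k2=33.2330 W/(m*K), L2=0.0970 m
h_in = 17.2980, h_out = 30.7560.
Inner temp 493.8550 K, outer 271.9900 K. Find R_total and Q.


R_conv_in = 1/(17.2980*4.6090) = 0.0125
R_1 = 0.0130/(16.8860*4.6090) = 0.0002
R_2 = 0.0970/(33.2330*4.6090) = 0.0006
R_conv_out = 1/(30.7560*4.6090) = 0.0071
R_total = 0.0204 K/W
Q = 221.8650 / 0.0204 = 10876.9862 W

R_total = 0.0204 K/W, Q = 10876.9862 W


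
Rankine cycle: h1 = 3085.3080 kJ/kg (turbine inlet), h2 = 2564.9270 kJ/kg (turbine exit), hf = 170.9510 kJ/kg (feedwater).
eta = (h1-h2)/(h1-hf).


W = 520.3810 kJ/kg
Q_in = 2914.3570 kJ/kg
eta = 0.1786 = 17.8558%

eta = 17.8558%


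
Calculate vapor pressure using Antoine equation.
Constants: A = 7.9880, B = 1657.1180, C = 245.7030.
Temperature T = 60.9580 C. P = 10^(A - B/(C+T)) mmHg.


C+T = 306.6610
B/(C+T) = 5.4037
log10(P) = 7.9880 - 5.4037 = 2.5843
P = 10^2.5843 = 383.9322 mmHg

383.9322 mmHg


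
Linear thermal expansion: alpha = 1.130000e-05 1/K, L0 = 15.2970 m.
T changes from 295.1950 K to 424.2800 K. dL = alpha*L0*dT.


dT = 129.0850 K
dL = 1.130000e-05 * 15.2970 * 129.0850 = 0.022313 m
L_final = 15.319313 m

dL = 0.022313 m


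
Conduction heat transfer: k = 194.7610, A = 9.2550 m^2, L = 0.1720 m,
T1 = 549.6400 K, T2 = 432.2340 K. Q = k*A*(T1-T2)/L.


dT = 117.4060 K
Q = 194.7610 * 9.2550 * 117.4060 / 0.1720 = 1230382.8357 W

1230382.8357 W


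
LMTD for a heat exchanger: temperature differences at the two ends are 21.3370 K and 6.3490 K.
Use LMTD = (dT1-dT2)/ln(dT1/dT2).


dT1/dT2 = 3.3607
ln(dT1/dT2) = 1.2121
LMTD = 14.9880 / 1.2121 = 12.3649 K

12.3649 K


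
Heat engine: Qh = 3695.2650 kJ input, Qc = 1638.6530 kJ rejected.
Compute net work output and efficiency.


W = 3695.2650 - 1638.6530 = 2056.6120 kJ
eta = 2056.6120 / 3695.2650 = 0.5566 = 55.6553%

W = 2056.6120 kJ, eta = 55.6553%
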